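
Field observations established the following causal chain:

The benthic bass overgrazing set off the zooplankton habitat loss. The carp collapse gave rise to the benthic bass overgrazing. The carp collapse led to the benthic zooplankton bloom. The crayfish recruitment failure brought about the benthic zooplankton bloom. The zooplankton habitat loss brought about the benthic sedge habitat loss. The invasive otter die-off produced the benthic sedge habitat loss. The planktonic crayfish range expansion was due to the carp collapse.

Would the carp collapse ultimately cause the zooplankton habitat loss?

There is a causal chain: the carp collapse → the benthic bass overgrazing → the zooplankton habitat loss.

Yes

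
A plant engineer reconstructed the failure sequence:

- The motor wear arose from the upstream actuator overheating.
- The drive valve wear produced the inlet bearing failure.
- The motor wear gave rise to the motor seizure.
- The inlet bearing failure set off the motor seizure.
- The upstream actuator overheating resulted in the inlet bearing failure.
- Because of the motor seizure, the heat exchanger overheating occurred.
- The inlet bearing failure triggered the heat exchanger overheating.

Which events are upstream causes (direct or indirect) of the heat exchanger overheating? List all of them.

the drive valve wear, the inlet bearing failure, the motor seizure, the motor wear, the upstream actuator overheating

Immediate causes of the heat exchanger overheating: the inlet bearing failure, the motor seizure.
Further upstream: the drive valve wear, the upstream actuator overheating, the motor wear.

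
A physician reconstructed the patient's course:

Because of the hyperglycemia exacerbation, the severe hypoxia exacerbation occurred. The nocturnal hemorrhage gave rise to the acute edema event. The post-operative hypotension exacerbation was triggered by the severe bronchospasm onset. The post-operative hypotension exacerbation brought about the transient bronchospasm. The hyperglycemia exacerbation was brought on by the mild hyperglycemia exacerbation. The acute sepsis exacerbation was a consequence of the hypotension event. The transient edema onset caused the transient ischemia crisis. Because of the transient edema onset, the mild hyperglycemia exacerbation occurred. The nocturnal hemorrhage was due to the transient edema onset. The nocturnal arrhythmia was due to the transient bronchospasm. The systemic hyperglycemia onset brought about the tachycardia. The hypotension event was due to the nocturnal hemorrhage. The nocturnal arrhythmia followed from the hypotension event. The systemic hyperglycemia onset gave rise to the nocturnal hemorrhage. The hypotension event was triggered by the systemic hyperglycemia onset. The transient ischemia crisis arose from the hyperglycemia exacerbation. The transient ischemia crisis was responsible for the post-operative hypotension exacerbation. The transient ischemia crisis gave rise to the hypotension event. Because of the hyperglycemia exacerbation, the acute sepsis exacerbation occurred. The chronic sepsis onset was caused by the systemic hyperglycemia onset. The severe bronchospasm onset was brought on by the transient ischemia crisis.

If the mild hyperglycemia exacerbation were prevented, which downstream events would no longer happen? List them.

Downstream of the mild hyperglycemia exacerbation: the hyperglycemia exacerbation, the transient ischemia crisis, the severe bronchospasm onset, the post-operative hypotension exacerbation, the severe hypoxia exacerbation, the transient bronchospasm, the hypotension event, the nocturnal arrhythmia, the acute sepsis exacerbation.
Of those, still caused via another path: the transient ischemia crisis, the severe bronchospasm onset, the post-operative hypotension exacerbation, the transient bronchospasm, the hypotension event, the nocturnal arrhythmia, the acute sepsis exacerbation.
The remainder have no surviving cause.

the hyperglycemia exacerbation, the severe hypoxia exacerbation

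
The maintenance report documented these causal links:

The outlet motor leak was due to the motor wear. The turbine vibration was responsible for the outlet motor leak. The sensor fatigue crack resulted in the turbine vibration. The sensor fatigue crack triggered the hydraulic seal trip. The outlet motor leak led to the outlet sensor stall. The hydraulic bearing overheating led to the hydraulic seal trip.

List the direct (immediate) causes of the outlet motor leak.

the motor wear, the turbine vibration

Upstream contributors include the sensor fatigue crack, but only the motor wear, the turbine vibration feed directly into the outlet motor leak.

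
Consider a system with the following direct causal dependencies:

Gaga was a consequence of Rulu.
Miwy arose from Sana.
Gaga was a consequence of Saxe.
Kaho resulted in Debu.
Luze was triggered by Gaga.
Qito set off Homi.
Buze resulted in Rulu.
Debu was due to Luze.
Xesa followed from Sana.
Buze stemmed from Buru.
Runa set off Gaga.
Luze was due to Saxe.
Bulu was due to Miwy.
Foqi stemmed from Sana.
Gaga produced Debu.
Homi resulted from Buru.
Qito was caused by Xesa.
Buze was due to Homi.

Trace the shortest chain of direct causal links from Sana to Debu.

Sana → Xesa
Xesa → Qito
Qito → Homi
Homi → Buze
Buze → Rulu
Rulu → Gaga
Gaga → Debu
Length: 7 steps.

Sana → Xesa → Qito → Homi → Buze → Rulu → Gaga → Debu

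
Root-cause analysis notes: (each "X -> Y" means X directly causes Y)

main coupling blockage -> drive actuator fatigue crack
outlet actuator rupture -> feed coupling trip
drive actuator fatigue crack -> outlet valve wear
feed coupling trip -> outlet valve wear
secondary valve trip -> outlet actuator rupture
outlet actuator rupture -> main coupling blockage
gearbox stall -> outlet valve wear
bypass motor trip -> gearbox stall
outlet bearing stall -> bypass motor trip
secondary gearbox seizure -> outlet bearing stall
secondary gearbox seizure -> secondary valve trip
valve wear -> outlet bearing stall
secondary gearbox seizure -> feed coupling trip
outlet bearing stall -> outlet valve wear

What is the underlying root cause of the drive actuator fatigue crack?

the secondary gearbox seizure

Tracing upstream from the drive actuator fatigue crack: the drive actuator fatigue crack ← the main coupling blockage ← the outlet actuator rupture ← the secondary valve trip ← the secondary gearbox seizure.
The secondary gearbox seizure has no stated cause, so it is the root.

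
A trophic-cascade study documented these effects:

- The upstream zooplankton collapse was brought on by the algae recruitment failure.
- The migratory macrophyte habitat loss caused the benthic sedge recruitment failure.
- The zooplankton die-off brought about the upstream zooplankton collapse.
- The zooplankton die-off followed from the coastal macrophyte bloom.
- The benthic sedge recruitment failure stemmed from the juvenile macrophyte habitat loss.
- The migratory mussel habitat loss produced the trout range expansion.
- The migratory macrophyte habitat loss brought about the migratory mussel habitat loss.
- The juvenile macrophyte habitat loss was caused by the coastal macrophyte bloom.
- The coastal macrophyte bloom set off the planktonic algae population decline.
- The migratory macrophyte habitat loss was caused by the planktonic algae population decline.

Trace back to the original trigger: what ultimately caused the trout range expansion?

the coastal macrophyte bloom

Tracing upstream from the trout range expansion: the trout range expansion ← the migratory mussel habitat loss ← the migratory macrophyte habitat loss ← the planktonic algae population decline ← the coastal macrophyte bloom.
The coastal macrophyte bloom has no stated cause, so it is the root.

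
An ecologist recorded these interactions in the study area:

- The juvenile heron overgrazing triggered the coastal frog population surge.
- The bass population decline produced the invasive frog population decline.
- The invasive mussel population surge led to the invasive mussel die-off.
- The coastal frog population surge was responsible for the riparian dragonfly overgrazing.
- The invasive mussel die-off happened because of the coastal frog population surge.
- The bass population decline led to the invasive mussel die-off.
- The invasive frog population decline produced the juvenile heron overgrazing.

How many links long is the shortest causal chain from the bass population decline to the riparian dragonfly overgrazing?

4

Shortest chain: the bass population decline → the invasive frog population decline → the juvenile heron overgrazing → the coastal frog population surge → the riparian dragonfly overgrazing.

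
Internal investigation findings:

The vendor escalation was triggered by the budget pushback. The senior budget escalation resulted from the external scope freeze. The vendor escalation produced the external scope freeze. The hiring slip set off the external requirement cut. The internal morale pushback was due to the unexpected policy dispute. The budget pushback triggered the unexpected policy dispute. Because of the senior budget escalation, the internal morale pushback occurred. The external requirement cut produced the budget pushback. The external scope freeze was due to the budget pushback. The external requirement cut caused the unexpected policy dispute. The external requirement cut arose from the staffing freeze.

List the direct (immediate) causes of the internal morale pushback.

the senior budget escalation, the unexpected policy dispute

Upstream contributors include the hiring slip, the external requirement cut, the budget pushback, the vendor escalation, the external scope freeze, the staffing freeze, but only the senior budget escalation, the unexpected policy dispute feed directly into the internal morale pushback.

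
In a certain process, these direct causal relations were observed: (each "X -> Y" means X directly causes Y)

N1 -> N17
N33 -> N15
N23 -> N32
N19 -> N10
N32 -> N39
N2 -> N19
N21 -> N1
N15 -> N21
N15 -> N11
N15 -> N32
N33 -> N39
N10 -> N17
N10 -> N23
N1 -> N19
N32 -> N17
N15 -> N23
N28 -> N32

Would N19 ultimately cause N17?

There is a causal chain: N19 → N10 → N17.

Yes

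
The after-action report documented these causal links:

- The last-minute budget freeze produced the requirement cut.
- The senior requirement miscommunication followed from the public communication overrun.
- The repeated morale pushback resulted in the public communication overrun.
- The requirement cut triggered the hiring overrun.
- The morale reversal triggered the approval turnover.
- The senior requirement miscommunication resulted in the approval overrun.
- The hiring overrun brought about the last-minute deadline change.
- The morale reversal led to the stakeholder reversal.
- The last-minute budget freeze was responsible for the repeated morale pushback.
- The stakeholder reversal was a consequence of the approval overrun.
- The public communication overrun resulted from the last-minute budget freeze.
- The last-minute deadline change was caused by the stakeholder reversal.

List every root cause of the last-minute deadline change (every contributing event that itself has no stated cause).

the last-minute budget freeze, the morale reversal

Tracing upstream from the last-minute deadline change: the last-minute deadline change ← the stakeholder reversal ← the morale reversal.
A separate upstream branch: the last-minute deadline change ← the hiring overrun ← the requirement cut ← the last-minute budget freeze.
Each of those chain origins has no stated cause.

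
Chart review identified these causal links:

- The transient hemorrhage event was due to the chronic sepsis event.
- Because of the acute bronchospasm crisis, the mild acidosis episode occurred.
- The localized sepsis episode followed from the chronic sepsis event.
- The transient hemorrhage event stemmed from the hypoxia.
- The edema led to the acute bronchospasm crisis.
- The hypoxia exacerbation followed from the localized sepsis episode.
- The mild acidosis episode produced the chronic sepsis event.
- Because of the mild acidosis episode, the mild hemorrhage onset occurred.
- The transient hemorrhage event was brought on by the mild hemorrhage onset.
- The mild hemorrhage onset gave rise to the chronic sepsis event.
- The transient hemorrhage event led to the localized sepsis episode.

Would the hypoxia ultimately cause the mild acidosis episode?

The hypoxia leads to the transient hemorrhage event, the localized sepsis episode, the hypoxia exacerbation; the mild acidosis episode is not among them.

No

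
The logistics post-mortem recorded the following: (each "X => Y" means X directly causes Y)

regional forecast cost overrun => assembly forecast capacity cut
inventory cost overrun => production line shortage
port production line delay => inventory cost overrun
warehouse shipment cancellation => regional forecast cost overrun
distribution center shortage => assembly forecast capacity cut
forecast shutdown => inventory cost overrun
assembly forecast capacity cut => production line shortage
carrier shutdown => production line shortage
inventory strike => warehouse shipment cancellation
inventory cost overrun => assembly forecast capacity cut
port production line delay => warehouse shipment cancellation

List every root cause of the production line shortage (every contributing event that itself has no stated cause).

the carrier shutdown, the distribution center shortage, the forecast shutdown, the inventory strike, the port production line delay

Tracing upstream from the production line shortage: the production line shortage ← the assembly forecast capacity cut ← the regional forecast cost overrun ← the warehouse shipment cancellation ← the inventory strike.
A separate upstream branch: the production line shortage ← the assembly forecast capacity cut ← the distribution center shortage.
A separate upstream branch: the production line shortage ← the inventory cost overrun ← the port production line delay.
A separate upstream branch: the production line shortage ← the carrier shutdown.
A separate upstream branch: the production line shortage ← the inventory cost overrun ← the forecast shutdown.
Each of those chain origins has no stated cause.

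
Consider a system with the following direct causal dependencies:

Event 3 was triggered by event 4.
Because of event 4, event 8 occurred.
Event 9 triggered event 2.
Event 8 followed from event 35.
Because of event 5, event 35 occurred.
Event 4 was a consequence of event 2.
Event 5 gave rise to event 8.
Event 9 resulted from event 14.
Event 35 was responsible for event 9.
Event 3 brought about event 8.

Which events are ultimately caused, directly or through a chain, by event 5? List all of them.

event 2, event 3, event 35, event 4, event 8, event 9

Direct effects: event 35, event 8.
2 steps out: event 9.
3 steps out: event 2.
4 steps out: event 4.
5 steps out: event 3.
Not reachable from it: event 14.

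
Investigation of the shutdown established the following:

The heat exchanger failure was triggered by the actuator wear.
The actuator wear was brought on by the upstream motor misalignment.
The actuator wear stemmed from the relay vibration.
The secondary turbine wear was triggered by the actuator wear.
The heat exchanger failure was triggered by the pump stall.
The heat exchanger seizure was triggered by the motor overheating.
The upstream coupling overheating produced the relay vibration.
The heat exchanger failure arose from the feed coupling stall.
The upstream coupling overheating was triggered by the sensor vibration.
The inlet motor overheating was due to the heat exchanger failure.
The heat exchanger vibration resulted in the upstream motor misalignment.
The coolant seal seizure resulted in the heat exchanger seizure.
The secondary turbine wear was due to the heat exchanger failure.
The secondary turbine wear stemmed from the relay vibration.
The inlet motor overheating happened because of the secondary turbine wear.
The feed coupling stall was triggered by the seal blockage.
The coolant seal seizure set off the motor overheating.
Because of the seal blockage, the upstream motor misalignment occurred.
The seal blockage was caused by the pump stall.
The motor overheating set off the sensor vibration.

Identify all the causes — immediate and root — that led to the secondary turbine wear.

the actuator wear, the coolant seal seizure, the feed coupling stall, the heat exchanger failure, the heat exchanger vibration, the motor overheating, the pump stall, the relay vibration, the seal blockage, the sensor vibration, the upstream coupling overheating, the upstream motor misalignment

Immediate causes of the secondary turbine wear: the relay vibration, the actuator wear, the heat exchanger failure.
Further upstream: the coolant seal seizure, the motor overheating, the heat exchanger vibration, the pump stall, the seal blockage, the sensor vibration, the feed coupling stall, the upstream coupling overheating, the upstream motor misalignment.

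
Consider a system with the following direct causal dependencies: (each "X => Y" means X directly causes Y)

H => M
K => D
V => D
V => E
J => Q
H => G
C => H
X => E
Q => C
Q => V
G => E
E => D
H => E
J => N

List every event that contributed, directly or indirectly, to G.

C, H, J, Q

Immediate cause of G: H.
Further upstream: J, Q, C.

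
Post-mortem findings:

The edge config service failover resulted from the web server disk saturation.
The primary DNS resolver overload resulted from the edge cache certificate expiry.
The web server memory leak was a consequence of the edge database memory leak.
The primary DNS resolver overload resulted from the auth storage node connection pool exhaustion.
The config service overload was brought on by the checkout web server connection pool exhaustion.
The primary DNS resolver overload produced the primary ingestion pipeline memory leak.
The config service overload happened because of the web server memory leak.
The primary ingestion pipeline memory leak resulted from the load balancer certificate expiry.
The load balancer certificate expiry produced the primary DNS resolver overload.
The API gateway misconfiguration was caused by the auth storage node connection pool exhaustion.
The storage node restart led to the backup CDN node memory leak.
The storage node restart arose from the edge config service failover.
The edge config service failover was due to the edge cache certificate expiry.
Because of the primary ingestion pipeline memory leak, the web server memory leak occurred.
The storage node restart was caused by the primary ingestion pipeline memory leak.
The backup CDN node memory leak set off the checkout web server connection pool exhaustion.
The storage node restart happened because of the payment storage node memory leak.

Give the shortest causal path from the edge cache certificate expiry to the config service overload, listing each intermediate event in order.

the edge cache certificate expiry → the primary DNS resolver overload → the primary ingestion pipeline memory leak → the web server memory leak → the config service overload

the edge cache certificate expiry → the primary DNS resolver overload
the primary DNS resolver overload → the primary ingestion pipeline memory leak
the primary ingestion pipeline memory leak → the web server memory leak
the web server memory leak → the config service overload
Length: 4 steps.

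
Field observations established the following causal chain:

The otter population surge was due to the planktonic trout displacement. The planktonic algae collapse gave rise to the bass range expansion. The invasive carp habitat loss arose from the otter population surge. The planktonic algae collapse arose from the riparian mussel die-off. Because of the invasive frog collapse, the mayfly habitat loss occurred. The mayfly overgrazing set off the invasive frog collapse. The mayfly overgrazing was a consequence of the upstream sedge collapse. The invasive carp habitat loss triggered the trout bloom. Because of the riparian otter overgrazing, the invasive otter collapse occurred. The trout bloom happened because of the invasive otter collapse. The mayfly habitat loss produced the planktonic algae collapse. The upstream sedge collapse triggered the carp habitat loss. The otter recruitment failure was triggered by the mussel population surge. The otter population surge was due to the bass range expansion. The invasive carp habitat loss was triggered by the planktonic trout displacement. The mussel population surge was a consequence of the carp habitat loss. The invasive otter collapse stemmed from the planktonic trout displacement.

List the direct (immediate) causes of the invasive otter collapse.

the planktonic trout displacement, the riparian otter overgrazing → the invasive otter collapse with nothing further upstream stated.

the planktonic trout displacement, the riparian otter overgrazing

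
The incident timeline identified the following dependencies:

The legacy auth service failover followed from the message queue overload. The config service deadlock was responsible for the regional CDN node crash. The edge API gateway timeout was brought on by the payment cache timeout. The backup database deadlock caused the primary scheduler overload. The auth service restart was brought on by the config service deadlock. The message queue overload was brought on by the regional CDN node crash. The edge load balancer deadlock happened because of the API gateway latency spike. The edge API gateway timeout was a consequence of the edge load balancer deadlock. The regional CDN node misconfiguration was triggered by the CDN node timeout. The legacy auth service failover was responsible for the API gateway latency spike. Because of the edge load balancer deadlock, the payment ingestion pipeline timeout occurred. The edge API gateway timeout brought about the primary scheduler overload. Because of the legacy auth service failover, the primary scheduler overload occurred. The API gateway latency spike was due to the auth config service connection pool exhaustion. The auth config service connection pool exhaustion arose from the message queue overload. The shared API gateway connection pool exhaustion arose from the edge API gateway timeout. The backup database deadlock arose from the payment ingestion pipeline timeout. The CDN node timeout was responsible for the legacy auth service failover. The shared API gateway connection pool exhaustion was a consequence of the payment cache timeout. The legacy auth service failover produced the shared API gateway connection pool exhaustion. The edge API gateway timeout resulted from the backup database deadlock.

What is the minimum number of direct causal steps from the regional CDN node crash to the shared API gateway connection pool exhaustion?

3

Shortest chain: the regional CDN node crash → the message queue overload → the legacy auth service failover → the shared API gateway connection pool exhaustion.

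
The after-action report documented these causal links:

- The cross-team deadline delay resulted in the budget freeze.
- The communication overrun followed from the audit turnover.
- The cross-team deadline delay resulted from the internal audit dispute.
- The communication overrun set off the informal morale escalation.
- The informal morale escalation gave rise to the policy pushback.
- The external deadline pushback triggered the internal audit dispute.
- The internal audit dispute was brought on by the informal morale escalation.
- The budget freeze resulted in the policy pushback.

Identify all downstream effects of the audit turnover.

the budget freeze, the communication overrun, the cross-team deadline delay, the informal morale escalation, the internal audit dispute, the policy pushback

Direct effects: the communication overrun.
2 steps out: the informal morale escalation.
3 steps out: the internal audit dispute, the policy pushback.
4 steps out: the cross-team deadline delay.
5 steps out: the budget freeze.
Not reachable from it: the external deadline pushback.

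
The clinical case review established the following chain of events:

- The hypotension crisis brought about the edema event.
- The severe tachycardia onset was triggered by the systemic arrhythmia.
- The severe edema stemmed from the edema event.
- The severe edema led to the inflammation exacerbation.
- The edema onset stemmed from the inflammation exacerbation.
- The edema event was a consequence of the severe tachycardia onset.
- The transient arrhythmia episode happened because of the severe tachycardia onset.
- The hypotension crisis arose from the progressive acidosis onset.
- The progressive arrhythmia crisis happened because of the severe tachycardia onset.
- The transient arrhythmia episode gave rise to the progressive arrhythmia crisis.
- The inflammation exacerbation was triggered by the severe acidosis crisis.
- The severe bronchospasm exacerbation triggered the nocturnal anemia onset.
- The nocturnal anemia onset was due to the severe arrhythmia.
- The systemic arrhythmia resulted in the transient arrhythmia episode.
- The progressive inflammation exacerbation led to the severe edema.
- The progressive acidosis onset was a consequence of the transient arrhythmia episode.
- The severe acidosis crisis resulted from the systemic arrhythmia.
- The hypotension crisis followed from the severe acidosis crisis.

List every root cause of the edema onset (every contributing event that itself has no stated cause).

the progressive inflammation exacerbation, the systemic arrhythmia

Tracing upstream from the edema onset: the edema onset ← the inflammation exacerbation ← the severe acidosis crisis ← the systemic arrhythmia.
A separate upstream branch: the edema onset ← the inflammation exacerbation ← the severe edema ← the progressive inflammation exacerbation.
Each of those chain origins has no stated cause.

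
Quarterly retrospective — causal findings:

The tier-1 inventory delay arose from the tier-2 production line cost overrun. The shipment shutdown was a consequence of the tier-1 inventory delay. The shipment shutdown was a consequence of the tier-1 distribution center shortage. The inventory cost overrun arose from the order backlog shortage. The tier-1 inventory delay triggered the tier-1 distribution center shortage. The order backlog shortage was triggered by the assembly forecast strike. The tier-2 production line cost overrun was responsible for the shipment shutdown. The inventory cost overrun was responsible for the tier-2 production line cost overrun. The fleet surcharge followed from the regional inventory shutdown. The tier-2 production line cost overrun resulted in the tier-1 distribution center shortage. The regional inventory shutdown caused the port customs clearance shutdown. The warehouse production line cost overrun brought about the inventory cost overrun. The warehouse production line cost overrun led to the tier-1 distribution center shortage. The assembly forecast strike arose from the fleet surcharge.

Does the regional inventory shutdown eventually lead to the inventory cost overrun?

There is a causal chain: the regional inventory shutdown → the fleet surcharge → the assembly forecast strike → the order backlog shortage → the inventory cost overrun.

Yes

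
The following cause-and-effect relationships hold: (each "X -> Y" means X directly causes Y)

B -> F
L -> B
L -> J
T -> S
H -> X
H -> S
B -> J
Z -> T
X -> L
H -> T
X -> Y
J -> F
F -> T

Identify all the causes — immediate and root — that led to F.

Immediate causes of F: B, J.
Further upstream: H, X, L.

B, H, J, L, X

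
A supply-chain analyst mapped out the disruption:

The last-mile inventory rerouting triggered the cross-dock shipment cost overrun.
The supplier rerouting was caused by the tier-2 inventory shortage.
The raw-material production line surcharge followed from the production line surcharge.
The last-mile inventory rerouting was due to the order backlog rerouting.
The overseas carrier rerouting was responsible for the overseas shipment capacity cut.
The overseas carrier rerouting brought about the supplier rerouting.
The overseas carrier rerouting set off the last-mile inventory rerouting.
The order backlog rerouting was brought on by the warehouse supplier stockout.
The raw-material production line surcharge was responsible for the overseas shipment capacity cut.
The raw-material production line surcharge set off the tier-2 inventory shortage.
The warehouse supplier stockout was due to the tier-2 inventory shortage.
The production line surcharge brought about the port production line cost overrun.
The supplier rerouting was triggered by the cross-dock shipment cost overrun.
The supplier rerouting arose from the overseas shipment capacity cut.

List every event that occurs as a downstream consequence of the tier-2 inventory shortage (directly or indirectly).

Direct effects: the warehouse supplier stockout, the supplier rerouting.
2 steps out: the order backlog rerouting.
3 steps out: the last-mile inventory rerouting.
4 steps out: the cross-dock shipment cost overrun.
Not reachable from it: the production line surcharge, the raw-material production line surcharge, the overseas carrier rerouting, the port production line cost overrun, the overseas shipment capacity cut.

the cross-dock shipment cost overrun, the last-mile inventory rerouting, the order backlog rerouting, the supplier rerouting, the warehouse supplier stockout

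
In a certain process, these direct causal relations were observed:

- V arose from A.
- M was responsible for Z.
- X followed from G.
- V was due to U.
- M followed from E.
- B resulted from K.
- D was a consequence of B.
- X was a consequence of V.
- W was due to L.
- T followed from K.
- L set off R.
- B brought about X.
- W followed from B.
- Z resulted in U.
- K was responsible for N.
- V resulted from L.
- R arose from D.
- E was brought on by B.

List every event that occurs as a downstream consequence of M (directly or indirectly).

U, V, X, Z

Direct effects: Z.
2 steps out: U.
3 steps out: V.
4 steps out: X.
Not reachable from it: K, N, L, B, E, T, G, D, W, A, R.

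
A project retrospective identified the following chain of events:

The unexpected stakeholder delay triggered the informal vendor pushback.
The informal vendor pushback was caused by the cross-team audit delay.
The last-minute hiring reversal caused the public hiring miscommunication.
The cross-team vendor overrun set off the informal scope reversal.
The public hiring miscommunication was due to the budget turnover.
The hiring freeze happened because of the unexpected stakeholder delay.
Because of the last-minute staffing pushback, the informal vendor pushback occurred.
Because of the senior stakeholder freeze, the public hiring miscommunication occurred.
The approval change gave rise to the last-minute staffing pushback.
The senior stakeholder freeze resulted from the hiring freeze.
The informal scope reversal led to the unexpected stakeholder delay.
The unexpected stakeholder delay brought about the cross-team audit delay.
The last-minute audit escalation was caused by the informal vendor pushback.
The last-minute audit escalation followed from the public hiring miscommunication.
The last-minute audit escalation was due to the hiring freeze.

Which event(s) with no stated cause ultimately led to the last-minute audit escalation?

Tracing upstream from the last-minute audit escalation: the last-minute audit escalation ← the hiring freeze ← the unexpected stakeholder delay ← the informal scope reversal ← the cross-team vendor overrun.
A separate upstream branch: the last-minute audit escalation ← the public hiring miscommunication ← the last-minute hiring reversal.
A separate upstream branch: the last-minute audit escalation ← the public hiring miscommunication ← the budget turnover.
A separate upstream branch: the last-minute audit escalation ← the informal vendor pushback ← the last-minute staffing pushback ← the approval change.
Each of those chain origins has no stated cause.

the approval change, the budget turnover, the cross-team vendor overrun, the last-minute hiring reversal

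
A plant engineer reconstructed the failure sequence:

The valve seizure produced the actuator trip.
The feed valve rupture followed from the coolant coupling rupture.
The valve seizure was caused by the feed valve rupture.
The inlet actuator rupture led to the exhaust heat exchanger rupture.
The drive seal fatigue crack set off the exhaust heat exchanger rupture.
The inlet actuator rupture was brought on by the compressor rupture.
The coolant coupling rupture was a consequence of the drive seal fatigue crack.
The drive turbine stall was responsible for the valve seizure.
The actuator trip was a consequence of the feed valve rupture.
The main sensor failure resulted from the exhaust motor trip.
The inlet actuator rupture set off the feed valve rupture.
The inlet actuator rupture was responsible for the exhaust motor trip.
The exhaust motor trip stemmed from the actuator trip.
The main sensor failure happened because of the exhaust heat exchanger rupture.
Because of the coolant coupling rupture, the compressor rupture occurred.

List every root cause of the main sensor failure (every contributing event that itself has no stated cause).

the drive seal fatigue crack, the drive turbine stall

Tracing upstream from the main sensor failure: the main sensor failure ← the exhaust heat exchanger rupture ← the drive seal fatigue crack.
A separate upstream branch: the main sensor failure ← the exhaust motor trip ← the actuator trip ← the valve seizure ← the drive turbine stall.
Each of those chain origins has no stated cause.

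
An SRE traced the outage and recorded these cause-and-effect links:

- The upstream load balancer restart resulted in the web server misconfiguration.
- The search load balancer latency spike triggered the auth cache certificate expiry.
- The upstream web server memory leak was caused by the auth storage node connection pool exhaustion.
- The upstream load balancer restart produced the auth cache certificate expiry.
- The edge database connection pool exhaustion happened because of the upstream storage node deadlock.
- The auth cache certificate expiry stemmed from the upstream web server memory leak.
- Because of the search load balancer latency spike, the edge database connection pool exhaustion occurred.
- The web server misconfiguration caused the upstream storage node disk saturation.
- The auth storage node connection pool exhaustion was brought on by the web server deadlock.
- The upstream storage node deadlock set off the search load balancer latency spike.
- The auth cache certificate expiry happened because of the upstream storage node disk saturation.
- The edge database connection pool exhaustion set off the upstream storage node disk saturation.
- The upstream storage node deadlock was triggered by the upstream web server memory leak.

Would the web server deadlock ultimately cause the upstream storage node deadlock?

Yes

There is a causal chain: the web server deadlock → the auth storage node connection pool exhaustion → the upstream web server memory leak → the upstream storage node deadlock.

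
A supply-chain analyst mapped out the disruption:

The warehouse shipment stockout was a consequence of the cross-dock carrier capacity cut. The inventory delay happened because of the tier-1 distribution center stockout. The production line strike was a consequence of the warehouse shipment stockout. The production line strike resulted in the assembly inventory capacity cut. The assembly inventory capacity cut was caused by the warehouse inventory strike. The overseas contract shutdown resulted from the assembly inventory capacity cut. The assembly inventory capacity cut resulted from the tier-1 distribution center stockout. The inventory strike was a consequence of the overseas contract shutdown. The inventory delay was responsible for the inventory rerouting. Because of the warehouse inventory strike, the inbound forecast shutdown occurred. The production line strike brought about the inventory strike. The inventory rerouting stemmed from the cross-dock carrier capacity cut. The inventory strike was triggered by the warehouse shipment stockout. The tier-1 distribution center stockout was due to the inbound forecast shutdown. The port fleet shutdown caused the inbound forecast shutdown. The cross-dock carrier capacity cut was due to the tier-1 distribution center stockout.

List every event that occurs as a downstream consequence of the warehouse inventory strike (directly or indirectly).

Direct effects: the inbound forecast shutdown, the assembly inventory capacity cut.
2 steps out: the tier-1 distribution center stockout, the overseas contract shutdown.
3 steps out: the cross-dock carrier capacity cut, the inventory strike, the inventory delay.
4 steps out: the warehouse shipment stockout, the inventory rerouting.
5 steps out: the production line strike.
Not reachable from it: the port fleet shutdown.

the assembly inventory capacity cut, the cross-dock carrier capacity cut, the inbound forecast shutdown, the inventory delay, the inventory rerouting, the inventory strike, the overseas contract shutdown, the production line strike, the tier-1 distribution center stockout, the warehouse shipment stockout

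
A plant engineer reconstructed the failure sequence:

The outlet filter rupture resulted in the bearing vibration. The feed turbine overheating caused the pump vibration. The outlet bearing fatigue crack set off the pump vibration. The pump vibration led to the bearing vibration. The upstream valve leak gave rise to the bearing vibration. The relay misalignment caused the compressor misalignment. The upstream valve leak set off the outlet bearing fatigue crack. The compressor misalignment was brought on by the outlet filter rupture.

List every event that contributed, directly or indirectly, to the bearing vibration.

the feed turbine overheating, the outlet bearing fatigue crack, the outlet filter rupture, the pump vibration, the upstream valve leak

Immediate causes of the bearing vibration: the upstream valve leak, the outlet filter rupture, the pump vibration.
Further upstream: the feed turbine overheating, the outlet bearing fatigue crack.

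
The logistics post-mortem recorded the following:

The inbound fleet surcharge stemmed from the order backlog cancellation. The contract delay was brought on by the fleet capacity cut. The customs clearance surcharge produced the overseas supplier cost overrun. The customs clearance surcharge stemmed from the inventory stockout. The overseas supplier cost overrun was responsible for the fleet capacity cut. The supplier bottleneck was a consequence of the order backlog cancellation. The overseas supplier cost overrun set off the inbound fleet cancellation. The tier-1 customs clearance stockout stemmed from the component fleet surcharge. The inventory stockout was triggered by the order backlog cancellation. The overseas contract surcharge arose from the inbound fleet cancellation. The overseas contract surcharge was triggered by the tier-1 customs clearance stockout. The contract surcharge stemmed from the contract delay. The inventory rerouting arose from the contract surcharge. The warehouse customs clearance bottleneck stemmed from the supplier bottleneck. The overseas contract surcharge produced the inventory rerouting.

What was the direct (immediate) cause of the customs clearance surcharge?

the inventory stockout

Upstream contributors include the order backlog cancellation, but only the inventory stockout feeds directly into the customs clearance surcharge.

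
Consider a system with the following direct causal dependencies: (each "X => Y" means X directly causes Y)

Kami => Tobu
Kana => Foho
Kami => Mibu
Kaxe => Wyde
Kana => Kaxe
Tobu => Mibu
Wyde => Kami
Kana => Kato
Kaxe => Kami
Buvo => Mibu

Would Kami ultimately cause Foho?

No

Kami leads to Tobu, Mibu; Foho is not among them.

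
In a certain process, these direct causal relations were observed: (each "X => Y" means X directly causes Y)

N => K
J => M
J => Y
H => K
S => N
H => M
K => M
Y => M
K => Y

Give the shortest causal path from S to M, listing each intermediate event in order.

S → N → K → M

S → N
N → K
K → M
Length: 3 steps.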